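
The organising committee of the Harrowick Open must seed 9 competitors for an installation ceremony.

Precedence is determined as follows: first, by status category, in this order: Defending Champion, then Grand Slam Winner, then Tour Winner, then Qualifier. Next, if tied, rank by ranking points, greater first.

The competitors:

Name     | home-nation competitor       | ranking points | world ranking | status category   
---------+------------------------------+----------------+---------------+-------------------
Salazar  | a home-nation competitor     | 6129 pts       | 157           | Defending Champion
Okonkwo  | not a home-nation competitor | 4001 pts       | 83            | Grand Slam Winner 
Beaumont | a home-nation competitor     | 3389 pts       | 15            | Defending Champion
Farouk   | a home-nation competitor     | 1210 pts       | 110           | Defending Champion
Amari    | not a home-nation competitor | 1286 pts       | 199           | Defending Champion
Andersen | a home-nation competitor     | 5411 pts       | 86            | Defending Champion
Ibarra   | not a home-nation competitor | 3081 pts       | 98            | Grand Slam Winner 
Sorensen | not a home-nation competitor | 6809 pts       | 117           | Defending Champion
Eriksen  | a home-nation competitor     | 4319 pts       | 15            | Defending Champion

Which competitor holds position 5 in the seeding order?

Beaumont

By status category: Sorensen, Salazar, Andersen, Eriksen, Beaumont, Amari and Farouk (Defending Champion); then Okonkwo and Ibarra (Grand Slam Winner).
Among Sorensen, Salazar, Andersen, Eriksen, Beaumont, Amari and Farouk, by ranking points (higher first): Sorensen (6809 pts) before Salazar (6129 pts) before Andersen (5411 pts) before Eriksen (4319 pts) before Beaumont (3389 pts) before Amari (1286 pts) before Farouk (1210 pts).
Among Okonkwo and Ibarra, by ranking points (higher first): Okonkwo (4001 pts) before Ibarra (3081 pts).
Order: Sorensen, Salazar, Andersen, Eriksen, Beaumont, Amari, Farouk, Okonkwo, Ibarra.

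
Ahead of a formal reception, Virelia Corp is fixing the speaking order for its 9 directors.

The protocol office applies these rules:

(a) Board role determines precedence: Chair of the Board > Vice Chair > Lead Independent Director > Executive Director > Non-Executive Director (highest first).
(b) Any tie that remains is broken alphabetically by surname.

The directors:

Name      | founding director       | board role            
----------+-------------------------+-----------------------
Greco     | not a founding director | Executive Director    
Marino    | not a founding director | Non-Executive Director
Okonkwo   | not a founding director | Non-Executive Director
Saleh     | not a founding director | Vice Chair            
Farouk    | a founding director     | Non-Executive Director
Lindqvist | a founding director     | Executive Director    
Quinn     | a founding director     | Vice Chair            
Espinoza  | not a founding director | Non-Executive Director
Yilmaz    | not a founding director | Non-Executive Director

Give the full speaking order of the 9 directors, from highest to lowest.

Quinn, Saleh, Greco, Lindqvist, Espinoza, Farouk, Marino, Okonkwo, Yilmaz

By board role: Quinn and Saleh (Vice Chair); then Greco and Lindqvist (Executive Director); then Espinoza, Farouk, Marino, Okonkwo and Yilmaz (Non-Executive Director).
Among Quinn and Saleh, alphabetically by surname: Quinn before Saleh.
Among Greco and Lindqvist, alphabetically by surname: Greco before Lindqvist.
Among Espinoza, Farouk, Marino, Okonkwo and Yilmaz, alphabetically by surname: Espinoza before Farouk before Marino before Okonkwo before Yilmaz.
Full order: Quinn, Saleh, Greco, Lindqvist, Espinoza, Farouk, Marino, Okonkwo, Yilmaz.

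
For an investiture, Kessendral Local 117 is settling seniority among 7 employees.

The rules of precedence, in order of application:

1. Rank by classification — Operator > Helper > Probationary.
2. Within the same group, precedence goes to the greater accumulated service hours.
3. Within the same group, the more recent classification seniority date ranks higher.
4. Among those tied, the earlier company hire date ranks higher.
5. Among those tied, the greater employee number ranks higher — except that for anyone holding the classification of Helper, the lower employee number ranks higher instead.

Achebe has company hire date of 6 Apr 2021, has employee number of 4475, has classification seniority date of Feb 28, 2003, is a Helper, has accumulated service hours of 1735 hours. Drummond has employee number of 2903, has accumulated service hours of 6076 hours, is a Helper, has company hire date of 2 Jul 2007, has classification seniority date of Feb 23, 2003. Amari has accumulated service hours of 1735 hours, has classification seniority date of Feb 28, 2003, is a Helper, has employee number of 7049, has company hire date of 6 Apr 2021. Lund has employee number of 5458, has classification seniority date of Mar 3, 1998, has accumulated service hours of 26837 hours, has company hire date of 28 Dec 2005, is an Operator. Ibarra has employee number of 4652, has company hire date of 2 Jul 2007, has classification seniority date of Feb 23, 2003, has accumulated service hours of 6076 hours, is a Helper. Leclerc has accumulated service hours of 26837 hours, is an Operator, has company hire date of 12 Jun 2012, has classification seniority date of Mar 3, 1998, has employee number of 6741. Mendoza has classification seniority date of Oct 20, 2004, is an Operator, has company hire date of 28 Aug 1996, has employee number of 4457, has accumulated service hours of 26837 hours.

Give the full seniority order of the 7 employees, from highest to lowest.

Mendoza, Lund, Leclerc, Drummond, Ibarra, Achebe, Amari

By classification: Mendoza, Lund and Leclerc (Operator); then Drummond, Ibarra, Achebe and Amari (Helper).
Mendoza, Lund and Leclerc all have accumulated service hours 26837 hours, so the next rule applies.
Among Mendoza, Lund and Leclerc, by classification seniority date (later first): Mendoza (Oct 20, 2004) before Lund and Leclerc (Mar 3, 1998).
Among Lund and Leclerc, by company hire date (earlier first): Lund (28 Dec 2005) before Leclerc (12 Jun 2012).
Among Drummond, Ibarra, Achebe and Amari, by accumulated service hours (higher first): Drummond and Ibarra (6076 hours) before Achebe and Amari (1735 hours).
Drummond and Ibarra both have classification seniority date Feb 23, 2003, so the next rule applies.
Drummond and Ibarra both have company hire date 2 Jul 2007, so the next rule applies.
Among Drummond and Ibarra, by employee number (lower first) (reversed rule for this group): Drummond (2903) before Ibarra (4652).
Achebe and Amari both have classification seniority date Feb 28, 2003, so the next rule applies.
Achebe and Amari both have company hire date 6 Apr 2021, so the next rule applies.
Among Achebe and Amari, by employee number (lower first) (reversed rule for this group): Achebe (4475) before Amari (7049).
Full order: Mendoza, Lund, Leclerc, Drummond, Ibarra, Achebe, Amari.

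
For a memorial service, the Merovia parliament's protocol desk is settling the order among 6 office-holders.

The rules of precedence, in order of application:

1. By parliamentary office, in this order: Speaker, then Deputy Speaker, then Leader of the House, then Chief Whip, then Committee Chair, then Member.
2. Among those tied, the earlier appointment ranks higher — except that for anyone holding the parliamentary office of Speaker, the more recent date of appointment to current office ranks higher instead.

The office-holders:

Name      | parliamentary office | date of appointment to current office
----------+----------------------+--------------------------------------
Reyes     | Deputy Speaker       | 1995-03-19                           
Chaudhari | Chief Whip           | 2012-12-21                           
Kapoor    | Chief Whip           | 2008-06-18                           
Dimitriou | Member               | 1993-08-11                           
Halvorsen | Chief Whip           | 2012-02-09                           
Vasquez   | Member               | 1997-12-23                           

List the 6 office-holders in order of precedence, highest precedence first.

By parliamentary office: Reyes (Deputy Speaker); then Kapoor, Halvorsen and Chaudhari (Chief Whip); then Dimitriou and Vasquez (Member).
Among Kapoor, Halvorsen and Chaudhari, by date of appointment to current office (earlier first): Kapoor (2008-06-18) before Halvorsen (2012-02-09) before Chaudhari (2012-12-21).
Among Dimitriou and Vasquez, by date of appointment to current office (earlier first): Dimitriou (1993-08-11) before Vasquez (1997-12-23).
Full order: Reyes, Kapoor, Halvorsen, Chaudhari, Dimitriou, Vasquez.

Reyes, Kapoor, Halvorsen, Chaudhari, Dimitriou, Vasquez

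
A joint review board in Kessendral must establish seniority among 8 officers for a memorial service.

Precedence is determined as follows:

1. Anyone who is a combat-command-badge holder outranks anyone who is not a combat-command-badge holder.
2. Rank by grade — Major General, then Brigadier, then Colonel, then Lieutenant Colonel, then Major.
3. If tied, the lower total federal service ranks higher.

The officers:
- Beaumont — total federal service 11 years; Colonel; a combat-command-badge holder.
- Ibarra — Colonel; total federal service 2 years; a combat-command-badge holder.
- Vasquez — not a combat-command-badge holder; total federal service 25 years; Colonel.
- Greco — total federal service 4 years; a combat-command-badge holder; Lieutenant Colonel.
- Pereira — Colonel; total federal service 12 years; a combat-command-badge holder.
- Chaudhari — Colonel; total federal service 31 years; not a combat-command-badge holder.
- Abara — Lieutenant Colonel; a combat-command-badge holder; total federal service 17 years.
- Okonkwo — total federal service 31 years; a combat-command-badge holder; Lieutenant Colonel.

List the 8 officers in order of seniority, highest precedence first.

Ibarra, Beaumont, Pereira, Greco, Abara, Okonkwo, Vasquez, Chaudhari

By the first rule: Ibarra, Beaumont, Pereira, Greco, Abara and Okonkwo (each a combat-command-badge holder); then Vasquez and Chaudhari (both not a combat-command-badge holder).
Among Ibarra, Beaumont, Pereira, Greco, Abara and Okonkwo, by grade: Ibarra, Beaumont and Pereira (Colonel) before Greco, Abara and Okonkwo (Lieutenant Colonel).
Among Ibarra, Beaumont and Pereira, by total federal service (lower first): Ibarra (2 years) before Beaumont (11 years) before Pereira (12 years).
Among Greco, Abara and Okonkwo, by total federal service (lower first): Greco (4 years) before Abara (17 years) before Okonkwo (31 years).
Vasquez and Chaudhari are each Colonel, so the next rule applies.
Among Vasquez and Chaudhari, by total federal service (lower first): Vasquez (25 years) before Chaudhari (31 years).
Full order: Ibarra, Beaumont, Pereira, Greco, Abara, Okonkwo, Vasquez, Chaudhari.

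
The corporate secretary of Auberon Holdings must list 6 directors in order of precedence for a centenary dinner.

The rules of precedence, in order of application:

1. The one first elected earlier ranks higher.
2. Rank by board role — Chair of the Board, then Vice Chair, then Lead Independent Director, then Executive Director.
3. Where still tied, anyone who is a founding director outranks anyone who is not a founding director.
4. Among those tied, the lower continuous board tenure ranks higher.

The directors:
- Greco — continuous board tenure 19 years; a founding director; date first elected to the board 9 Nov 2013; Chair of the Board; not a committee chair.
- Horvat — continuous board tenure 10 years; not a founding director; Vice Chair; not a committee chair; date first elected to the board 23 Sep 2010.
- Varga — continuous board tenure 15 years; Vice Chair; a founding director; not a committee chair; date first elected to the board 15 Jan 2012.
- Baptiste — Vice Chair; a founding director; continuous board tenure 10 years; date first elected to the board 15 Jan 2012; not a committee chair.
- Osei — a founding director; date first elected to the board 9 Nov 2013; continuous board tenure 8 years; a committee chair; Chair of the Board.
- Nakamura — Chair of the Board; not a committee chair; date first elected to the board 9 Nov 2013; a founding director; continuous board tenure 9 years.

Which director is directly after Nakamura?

By date first elected to the board (earlier first): Horvat (23 Sep 2010); then Baptiste and Varga (both 15 Jan 2012); then Osei, Nakamura and Greco (each 9 Nov 2013).
Baptiste and Varga are each Vice Chair, so the next rule applies.
Baptiste and Varga are each a founding director, so the next rule applies.
Among Baptiste and Varga, by continuous board tenure (lower first): Baptiste (10 years) before Varga (15 years).
Osei, Nakamura and Greco are each Chair of the Board, so the next rule applies.
Osei, Nakamura and Greco are each a founding director, so the next rule applies.
Among Osei, Nakamura and Greco, by continuous board tenure (lower first): Osei (8 years) before Nakamura (9 years) before Greco (19 years).
Order: Horvat, Baptiste, Varga, Osei, Nakamura, Greco.

Greco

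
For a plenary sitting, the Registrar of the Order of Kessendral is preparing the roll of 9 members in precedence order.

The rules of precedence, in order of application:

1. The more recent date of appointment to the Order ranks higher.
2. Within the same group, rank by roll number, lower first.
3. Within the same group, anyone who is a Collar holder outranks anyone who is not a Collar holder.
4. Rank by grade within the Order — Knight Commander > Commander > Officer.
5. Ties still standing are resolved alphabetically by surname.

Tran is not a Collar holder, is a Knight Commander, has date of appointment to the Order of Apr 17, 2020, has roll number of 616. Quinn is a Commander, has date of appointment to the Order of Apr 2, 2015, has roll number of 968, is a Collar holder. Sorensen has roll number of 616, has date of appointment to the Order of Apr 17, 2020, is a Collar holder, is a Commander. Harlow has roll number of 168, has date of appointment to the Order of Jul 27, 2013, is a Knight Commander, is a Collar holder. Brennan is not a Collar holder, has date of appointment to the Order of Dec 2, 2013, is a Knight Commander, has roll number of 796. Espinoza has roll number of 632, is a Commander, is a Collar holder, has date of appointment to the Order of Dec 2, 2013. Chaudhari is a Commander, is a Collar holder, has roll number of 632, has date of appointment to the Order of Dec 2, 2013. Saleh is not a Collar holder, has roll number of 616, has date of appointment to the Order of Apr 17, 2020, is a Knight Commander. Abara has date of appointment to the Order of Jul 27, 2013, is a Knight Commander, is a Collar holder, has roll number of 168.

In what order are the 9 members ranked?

By date of appointment to the Order (later first): Sorensen, Saleh and Tran (each Apr 17, 2020); then Quinn (Apr 2, 2015); then Chaudhari, Espinoza and Brennan (each Dec 2, 2013); then Abara and Harlow (both Jul 27, 2013).
Sorensen, Saleh and Tran all have roll number 616, so the next rule applies.
Among Sorensen, Saleh and Tran, a Collar holder before not a Collar holder: Sorensen (a Collar holder) before Saleh and Tran (not a Collar holder).
Saleh and Tran are each Knight Commander, so the next rule applies.
Among Saleh and Tran, alphabetically by surname: Saleh before Tran.
Among Chaudhari, Espinoza and Brennan, by roll number (lower first): Chaudhari and Espinoza (632) before Brennan (796).
Chaudhari and Espinoza are each a Collar holder, so the next rule applies.
Chaudhari and Espinoza are each Commander, so the next rule applies.
Among Chaudhari and Espinoza, alphabetically by surname: Chaudhari before Espinoza.
Abara and Harlow both have roll number 168, so the next rule applies.
Abara and Harlow are each a Collar holder, so the next rule applies.
Abara and Harlow are each Knight Commander, so the next rule applies.
Among Abara and Harlow, alphabetically by surname: Abara before Harlow.
Full order: Sorensen, Saleh, Tran, Quinn, Chaudhari, Espinoza, Brennan, Abara, Harlow.

Sorensen, Saleh, Tran, Quinn, Chaudhari, Espinoza, Brennan, Abara, Harlow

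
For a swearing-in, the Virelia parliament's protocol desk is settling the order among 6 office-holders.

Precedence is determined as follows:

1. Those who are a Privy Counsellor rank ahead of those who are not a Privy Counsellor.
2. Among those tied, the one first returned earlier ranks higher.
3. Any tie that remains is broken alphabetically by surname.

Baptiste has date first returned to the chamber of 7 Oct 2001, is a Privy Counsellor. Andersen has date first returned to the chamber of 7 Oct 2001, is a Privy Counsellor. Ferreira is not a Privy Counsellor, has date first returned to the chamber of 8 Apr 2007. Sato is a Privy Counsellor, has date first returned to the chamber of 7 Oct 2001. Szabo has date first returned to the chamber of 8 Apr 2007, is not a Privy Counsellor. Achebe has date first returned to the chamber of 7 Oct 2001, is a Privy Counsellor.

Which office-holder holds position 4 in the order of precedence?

Sato

By the first rule: Achebe, Andersen, Baptiste and Sato (each a Privy Counsellor); then Ferreira and Szabo (both not a Privy Counsellor).
Achebe, Andersen, Baptiste and Sato all have date first returned to the chamber 7 Oct 2001, so the next rule applies.
Among Achebe, Andersen, Baptiste and Sato, alphabetically by surname: Achebe before Andersen before Baptiste before Sato.
Ferreira and Szabo both have date first returned to the chamber 8 Apr 2007, so the next rule applies.
Among Ferreira and Szabo, alphabetically by surname: Ferreira before Szabo.
Order: Achebe, Andersen, Baptiste, Sato, Ferreira, Szabo.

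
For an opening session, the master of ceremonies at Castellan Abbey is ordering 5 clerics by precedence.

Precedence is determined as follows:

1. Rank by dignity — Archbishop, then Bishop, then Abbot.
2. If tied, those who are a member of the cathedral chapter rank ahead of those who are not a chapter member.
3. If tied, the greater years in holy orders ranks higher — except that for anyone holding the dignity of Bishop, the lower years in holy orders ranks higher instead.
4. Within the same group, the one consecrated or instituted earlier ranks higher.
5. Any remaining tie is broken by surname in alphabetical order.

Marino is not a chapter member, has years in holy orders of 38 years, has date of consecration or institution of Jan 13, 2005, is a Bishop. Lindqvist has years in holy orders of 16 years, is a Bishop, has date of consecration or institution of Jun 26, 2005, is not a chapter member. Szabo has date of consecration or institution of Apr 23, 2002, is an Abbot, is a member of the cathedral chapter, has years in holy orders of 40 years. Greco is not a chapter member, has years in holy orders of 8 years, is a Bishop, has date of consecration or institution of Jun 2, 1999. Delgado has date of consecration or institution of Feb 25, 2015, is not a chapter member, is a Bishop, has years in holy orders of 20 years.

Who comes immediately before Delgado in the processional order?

Lindqvist

By dignity: Greco, Lindqvist, Delgado and Marino (Bishop); then Szabo (Abbot).
Greco, Lindqvist, Delgado and Marino are each not a chapter member, so the next rule applies.
Among Greco, Lindqvist, Delgado and Marino, by years in holy orders (lower first) (reversed rule for this group): Greco (8 years) before Lindqvist (16 years) before Delgado (20 years) before Marino (38 years).
Order: Greco, Lindqvist, Delgado, Marino, Szabo.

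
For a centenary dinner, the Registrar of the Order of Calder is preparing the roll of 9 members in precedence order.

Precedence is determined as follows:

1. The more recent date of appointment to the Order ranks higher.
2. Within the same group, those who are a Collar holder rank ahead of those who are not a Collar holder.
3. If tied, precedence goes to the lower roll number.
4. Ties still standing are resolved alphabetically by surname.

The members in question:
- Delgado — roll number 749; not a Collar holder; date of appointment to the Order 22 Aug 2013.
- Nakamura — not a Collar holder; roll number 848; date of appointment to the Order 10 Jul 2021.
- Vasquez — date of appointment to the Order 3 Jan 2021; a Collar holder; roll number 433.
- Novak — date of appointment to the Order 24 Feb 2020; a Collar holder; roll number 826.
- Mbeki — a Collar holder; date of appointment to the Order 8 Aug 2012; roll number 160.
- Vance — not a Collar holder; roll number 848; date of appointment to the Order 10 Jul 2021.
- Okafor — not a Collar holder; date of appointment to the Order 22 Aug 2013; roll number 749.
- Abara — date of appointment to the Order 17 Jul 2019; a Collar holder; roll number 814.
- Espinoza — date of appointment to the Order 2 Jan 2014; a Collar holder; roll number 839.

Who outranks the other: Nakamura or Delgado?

Nakamura

By date of appointment to the Order (later first): Nakamura and Vance (both 10 Jul 2021); then Vasquez (3 Jan 2021); then Novak (24 Feb 2020); then Abara (17 Jul 2019); then Espinoza (2 Jan 2014); then Delgado and Okafor (both 22 Aug 2013); then Mbeki (8 Aug 2012).
Nakamura and Vance are each not a Collar holder, so the next rule applies.
Nakamura and Vance both have roll number 848, so the next rule applies.
Among Nakamura and Vance, alphabetically by surname: Nakamura before Vance.
Delgado and Okafor are each not a Collar holder, so the next rule applies.
Delgado and Okafor both have roll number 749, so the next rule applies.
Among Delgado and Okafor, alphabetically by surname: Delgado before Okafor.
So Nakamura takes precedence.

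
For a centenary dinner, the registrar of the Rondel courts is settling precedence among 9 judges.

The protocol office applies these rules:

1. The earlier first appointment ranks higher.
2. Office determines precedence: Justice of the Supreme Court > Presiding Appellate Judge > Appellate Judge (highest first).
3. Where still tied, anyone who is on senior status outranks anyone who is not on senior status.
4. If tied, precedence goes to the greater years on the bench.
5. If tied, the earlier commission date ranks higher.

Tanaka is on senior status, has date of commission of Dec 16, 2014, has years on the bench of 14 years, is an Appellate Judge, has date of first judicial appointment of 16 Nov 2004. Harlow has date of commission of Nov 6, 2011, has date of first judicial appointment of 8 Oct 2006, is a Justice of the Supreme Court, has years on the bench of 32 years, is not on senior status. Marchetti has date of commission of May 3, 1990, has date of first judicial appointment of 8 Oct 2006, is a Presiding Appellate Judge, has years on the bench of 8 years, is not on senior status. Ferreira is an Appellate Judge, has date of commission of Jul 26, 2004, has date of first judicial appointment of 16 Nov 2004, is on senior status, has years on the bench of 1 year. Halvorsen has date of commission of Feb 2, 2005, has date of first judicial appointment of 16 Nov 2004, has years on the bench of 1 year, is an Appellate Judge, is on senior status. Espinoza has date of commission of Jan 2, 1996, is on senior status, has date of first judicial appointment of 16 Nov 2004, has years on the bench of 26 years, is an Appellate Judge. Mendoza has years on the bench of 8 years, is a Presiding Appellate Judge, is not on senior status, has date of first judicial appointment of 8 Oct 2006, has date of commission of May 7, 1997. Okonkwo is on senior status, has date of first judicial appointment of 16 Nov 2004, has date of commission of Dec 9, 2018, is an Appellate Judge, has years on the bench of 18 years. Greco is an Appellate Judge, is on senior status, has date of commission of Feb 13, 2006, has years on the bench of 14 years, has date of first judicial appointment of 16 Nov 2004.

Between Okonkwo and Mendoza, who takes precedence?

By date of first judicial appointment (earlier first): Espinoza, Okonkwo, Greco, Tanaka, Ferreira and Halvorsen (each 16 Nov 2004); then Harlow, Marchetti and Mendoza (each 8 Oct 2006).
Espinoza, Okonkwo, Greco, Tanaka, Ferreira and Halvorsen are each Appellate Judge, so the next rule applies.
Espinoza, Okonkwo, Greco, Tanaka, Ferreira and Halvorsen are each on senior status, so the next rule applies.
Among Espinoza, Okonkwo, Greco, Tanaka, Ferreira and Halvorsen, by years on the bench (higher first): Espinoza (26 years) before Okonkwo (18 years) before Greco and Tanaka (14 years) before Ferreira and Halvorsen (1 year).
Among Greco and Tanaka, by date of commission (earlier first): Greco (Feb 13, 2006) before Tanaka (Dec 16, 2014).
Among Ferreira and Halvorsen, by date of commission (earlier first): Ferreira (Jul 26, 2004) before Halvorsen (Feb 2, 2005).
Among Harlow, Marchetti and Mendoza, by office: Harlow (Justice of the Supreme Court) before Marchetti and Mendoza (Presiding Appellate Judge).
Marchetti and Mendoza are each not on senior status, so the next rule applies.
Marchetti and Mendoza both have years on the bench 8 years, so the next rule applies.
Among Marchetti and Mendoza, by date of commission (earlier first): Marchetti (May 3, 1990) before Mendoza (May 7, 1997).
So Okonkwo takes precedence.

Okonkwo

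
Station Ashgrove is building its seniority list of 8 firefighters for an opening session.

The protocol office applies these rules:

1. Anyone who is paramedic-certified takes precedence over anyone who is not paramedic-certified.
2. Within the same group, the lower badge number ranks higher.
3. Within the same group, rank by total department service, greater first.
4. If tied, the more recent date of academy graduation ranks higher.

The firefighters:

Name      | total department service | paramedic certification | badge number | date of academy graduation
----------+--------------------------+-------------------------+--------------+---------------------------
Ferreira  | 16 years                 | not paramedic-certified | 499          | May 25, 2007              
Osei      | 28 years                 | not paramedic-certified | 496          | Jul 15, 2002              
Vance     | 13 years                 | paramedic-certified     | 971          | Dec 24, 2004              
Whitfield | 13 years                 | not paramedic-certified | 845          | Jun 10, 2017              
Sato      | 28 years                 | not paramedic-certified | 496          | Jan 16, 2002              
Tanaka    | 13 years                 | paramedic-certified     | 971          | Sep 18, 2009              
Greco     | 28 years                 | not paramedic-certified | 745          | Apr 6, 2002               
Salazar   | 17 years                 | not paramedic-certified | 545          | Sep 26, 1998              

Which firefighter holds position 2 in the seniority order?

By the first rule: Tanaka and Vance (both paramedic-certified); then Osei, Sato, Ferreira, Salazar, Greco and Whitfield (each not paramedic-certified).
Tanaka and Vance both have badge number 971, so the next rule applies.
Tanaka and Vance both have total department service 13 years, so the next rule applies.
Among Tanaka and Vance, by date of academy graduation (later first): Tanaka (Sep 18, 2009) before Vance (Dec 24, 2004).
Among Osei, Sato, Ferreira, Salazar, Greco and Whitfield, by badge number (lower first): Osei and Sato (496) before Ferreira (499) before Salazar (545) before Greco (745) before Whitfield (845).
Osei and Sato both have total department service 28 years, so the next rule applies.
Among Osei and Sato, by date of academy graduation (later first): Osei (Jul 15, 2002) before Sato (Jan 16, 2002).
Order: Tanaka, Vance, Osei, Sato, Ferreira, Salazar, Greco, Whitfield.

Vance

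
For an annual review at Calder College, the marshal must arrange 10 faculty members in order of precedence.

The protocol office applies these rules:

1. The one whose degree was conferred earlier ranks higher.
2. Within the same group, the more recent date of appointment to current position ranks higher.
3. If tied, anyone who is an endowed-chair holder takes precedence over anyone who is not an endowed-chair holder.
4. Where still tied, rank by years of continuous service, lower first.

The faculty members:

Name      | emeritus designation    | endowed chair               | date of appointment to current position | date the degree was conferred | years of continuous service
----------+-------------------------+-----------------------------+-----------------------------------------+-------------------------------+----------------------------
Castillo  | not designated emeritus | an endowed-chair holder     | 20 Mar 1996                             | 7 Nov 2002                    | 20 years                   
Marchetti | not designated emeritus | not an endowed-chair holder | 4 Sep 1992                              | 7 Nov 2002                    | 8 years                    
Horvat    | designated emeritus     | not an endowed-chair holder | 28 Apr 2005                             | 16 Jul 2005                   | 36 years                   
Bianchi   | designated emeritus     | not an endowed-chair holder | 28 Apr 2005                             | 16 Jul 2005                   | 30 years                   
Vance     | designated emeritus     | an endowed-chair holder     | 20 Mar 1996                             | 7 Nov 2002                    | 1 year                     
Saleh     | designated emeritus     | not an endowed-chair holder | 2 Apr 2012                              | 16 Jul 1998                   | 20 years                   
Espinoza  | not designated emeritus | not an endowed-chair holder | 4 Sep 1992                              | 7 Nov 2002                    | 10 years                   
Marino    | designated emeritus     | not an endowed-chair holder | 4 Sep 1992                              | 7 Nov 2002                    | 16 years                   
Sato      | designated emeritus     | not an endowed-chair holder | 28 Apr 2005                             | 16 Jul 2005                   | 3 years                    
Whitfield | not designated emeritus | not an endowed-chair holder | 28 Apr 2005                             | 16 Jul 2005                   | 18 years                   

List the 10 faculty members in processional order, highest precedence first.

By date the degree was conferred (earlier first): Saleh (16 Jul 1998); then Vance, Castillo, Marchetti, Espinoza and Marino (each 7 Nov 2002); then Sato, Whitfield, Bianchi and Horvat (each 16 Jul 2005).
Among Vance, Castillo, Marchetti, Espinoza and Marino, by date of appointment to current position (later first): Vance and Castillo (20 Mar 1996) before Marchetti, Espinoza and Marino (4 Sep 1992).
Vance and Castillo are each an endowed-chair holder, so the next rule applies.
Among Vance and Castillo, by years of continuous service (lower first): Vance (1 year) before Castillo (20 years).
Marchetti, Espinoza and Marino are each not an endowed-chair holder, so the next rule applies.
Among Marchetti, Espinoza and Marino, by years of continuous service (lower first): Marchetti (8 years) before Espinoza (10 years) before Marino (16 years).
Sato, Whitfield, Bianchi and Horvat all have date of appointment to current position 28 Apr 2005, so the next rule applies.
Sato, Whitfield, Bianchi and Horvat are each not an endowed-chair holder, so the next rule applies.
Among Sato, Whitfield, Bianchi and Horvat, by years of continuous service (lower first): Sato (3 years) before Whitfield (18 years) before Bianchi (30 years) before Horvat (36 years).
Full order: Saleh, Vance, Castillo, Marchetti, Espinoza, Marino, Sato, Whitfield, Bianchi, Horvat.

Saleh, Vance, Castillo, Marchetti, Espinoza, Marino, Sato, Whitfield, Bianchi, Horvat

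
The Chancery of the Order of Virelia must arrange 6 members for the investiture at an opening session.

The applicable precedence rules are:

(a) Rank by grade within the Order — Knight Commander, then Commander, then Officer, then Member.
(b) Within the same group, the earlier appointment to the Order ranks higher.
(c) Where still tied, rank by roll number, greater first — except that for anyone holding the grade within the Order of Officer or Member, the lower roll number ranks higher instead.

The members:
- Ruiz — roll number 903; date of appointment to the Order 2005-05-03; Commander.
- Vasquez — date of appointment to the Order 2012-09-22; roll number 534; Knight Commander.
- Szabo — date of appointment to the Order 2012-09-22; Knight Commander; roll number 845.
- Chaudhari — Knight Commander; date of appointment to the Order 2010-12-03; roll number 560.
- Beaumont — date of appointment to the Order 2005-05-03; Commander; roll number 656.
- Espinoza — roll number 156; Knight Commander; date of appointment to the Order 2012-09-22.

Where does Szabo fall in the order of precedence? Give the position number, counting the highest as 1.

2

By grade within the Order: Chaudhari, Szabo, Vasquez and Espinoza (Knight Commander); then Ruiz and Beaumont (Commander).
Among Chaudhari, Szabo, Vasquez and Espinoza, by date of appointment to the Order (earlier first): Chaudhari (2010-12-03) before Szabo, Vasquez and Espinoza (2012-09-22).
Among Szabo, Vasquez and Espinoza, by roll number (higher first): Szabo (845) before Vasquez (534) before Espinoza (156).
Ruiz and Beaumont both have date of appointment to the Order 2005-05-03, so the next rule applies.
Among Ruiz and Beaumont, by roll number (higher first): Ruiz (903) before Beaumont (656).
Order: Chaudhari, Szabo, Vasquez, Espinoza, Ruiz, Beaumont. So position 2.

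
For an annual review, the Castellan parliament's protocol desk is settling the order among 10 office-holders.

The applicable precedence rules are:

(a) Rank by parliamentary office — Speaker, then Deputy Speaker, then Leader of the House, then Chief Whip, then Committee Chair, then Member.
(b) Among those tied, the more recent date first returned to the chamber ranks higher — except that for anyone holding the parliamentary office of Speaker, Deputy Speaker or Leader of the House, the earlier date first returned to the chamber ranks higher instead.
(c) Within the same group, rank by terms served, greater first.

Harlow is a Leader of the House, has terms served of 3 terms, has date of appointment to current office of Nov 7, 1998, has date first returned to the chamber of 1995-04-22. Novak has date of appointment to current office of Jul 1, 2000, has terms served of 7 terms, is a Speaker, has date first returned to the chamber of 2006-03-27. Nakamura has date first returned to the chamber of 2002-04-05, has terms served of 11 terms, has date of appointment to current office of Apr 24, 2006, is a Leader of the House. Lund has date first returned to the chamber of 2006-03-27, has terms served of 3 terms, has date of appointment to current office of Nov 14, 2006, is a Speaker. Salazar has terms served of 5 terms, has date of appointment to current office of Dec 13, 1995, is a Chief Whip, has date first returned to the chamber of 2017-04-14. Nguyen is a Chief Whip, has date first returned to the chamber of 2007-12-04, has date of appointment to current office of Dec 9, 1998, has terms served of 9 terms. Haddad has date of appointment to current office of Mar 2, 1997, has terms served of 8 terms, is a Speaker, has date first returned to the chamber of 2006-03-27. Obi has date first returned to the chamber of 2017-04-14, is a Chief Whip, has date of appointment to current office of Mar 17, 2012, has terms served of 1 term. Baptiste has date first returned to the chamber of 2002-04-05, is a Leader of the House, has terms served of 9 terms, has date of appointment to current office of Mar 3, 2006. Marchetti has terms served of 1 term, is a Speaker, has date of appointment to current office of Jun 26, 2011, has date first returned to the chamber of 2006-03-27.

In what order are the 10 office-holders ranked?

Haddad, Novak, Lund, Marchetti, Harlow, Nakamura, Baptiste, Salazar, Obi, Nguyen

By parliamentary office: Haddad, Novak, Lund and Marchetti (Speaker); then Harlow, Nakamura and Baptiste (Leader of the House); then Salazar, Obi and Nguyen (Chief Whip).
Haddad, Novak, Lund and Marchetti all have date first returned to the chamber 2006-03-27, so the next rule applies.
Among Haddad, Novak, Lund and Marchetti, by terms served (higher first): Haddad (8 terms) before Novak (7 terms) before Lund (3 terms) before Marchetti (1 term).
Among Harlow, Nakamura and Baptiste, by date first returned to the chamber (earlier first) (reversed rule for this group): Harlow (1995-04-22) before Nakamura and Baptiste (2002-04-05).
Among Nakamura and Baptiste, by terms served (higher first): Nakamura (11 terms) before Baptiste (9 terms).
Among Salazar, Obi and Nguyen, by date first returned to the chamber (later first): Salazar and Obi (2017-04-14) before Nguyen (2007-12-04).
Among Salazar and Obi, by terms served (higher first): Salazar (5 terms) before Obi (1 term).
Full order: Haddad, Novak, Lund, Marchetti, Harlow, Nakamura, Baptiste, Salazar, Obi, Nguyen.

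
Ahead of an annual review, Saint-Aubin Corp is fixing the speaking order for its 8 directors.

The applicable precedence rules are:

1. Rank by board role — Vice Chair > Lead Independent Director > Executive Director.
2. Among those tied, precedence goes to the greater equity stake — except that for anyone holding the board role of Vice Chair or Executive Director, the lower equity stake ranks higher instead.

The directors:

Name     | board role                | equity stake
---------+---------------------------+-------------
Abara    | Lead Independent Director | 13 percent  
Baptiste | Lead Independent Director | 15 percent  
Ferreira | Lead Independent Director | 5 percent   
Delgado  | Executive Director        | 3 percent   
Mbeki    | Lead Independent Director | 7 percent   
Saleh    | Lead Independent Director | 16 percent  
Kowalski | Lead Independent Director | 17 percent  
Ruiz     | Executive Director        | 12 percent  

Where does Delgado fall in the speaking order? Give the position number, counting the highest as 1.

By board role: Kowalski, Saleh, Baptiste, Abara, Mbeki and Ferreira (Lead Independent Director); then Delgado and Ruiz (Executive Director).
Among Kowalski, Saleh, Baptiste, Abara, Mbeki and Ferreira, by equity stake (higher first): Kowalski (17 percent) before Saleh (16 percent) before Baptiste (15 percent) before Abara (13 percent) before Mbeki (7 percent) before Ferreira (5 percent).
Among Delgado and Ruiz, by equity stake (lower first) (reversed rule for this group): Delgado (3 percent) before Ruiz (12 percent).
Order: Kowalski, Saleh, Baptiste, Abara, Mbeki, Ferreira, Delgado, Ruiz. So position 7.

7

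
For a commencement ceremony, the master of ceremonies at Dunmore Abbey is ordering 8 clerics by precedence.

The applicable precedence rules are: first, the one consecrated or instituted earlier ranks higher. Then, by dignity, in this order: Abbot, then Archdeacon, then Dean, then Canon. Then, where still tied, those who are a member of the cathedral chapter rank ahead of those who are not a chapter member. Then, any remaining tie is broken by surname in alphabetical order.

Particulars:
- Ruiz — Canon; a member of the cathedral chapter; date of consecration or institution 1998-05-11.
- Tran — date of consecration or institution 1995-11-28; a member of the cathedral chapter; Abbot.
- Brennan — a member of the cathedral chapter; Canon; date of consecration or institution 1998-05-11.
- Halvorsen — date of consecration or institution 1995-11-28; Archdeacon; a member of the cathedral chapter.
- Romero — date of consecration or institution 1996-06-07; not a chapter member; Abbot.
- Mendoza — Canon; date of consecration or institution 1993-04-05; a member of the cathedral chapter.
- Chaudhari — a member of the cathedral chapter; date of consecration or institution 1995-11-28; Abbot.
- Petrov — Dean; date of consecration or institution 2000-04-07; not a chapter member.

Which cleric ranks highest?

Mendoza

By date of consecration or institution (earlier first): Mendoza (1993-04-05); then Chaudhari, Tran and Halvorsen (each 1995-11-28); then Romero (1996-06-07); then Brennan and Ruiz (both 1998-05-11); then Petrov (2000-04-07).
Among Chaudhari, Tran and Halvorsen, by dignity: Chaudhari and Tran (Abbot) before Halvorsen (Archdeacon).
Chaudhari and Tran are each a member of the cathedral chapter, so the next rule applies.
Among Chaudhari and Tran, alphabetically by surname: Chaudhari before Tran.
Brennan and Ruiz are each Canon, so the next rule applies.
Brennan and Ruiz are each a member of the cathedral chapter, so the next rule applies.
Among Brennan and Ruiz, alphabetically by surname: Brennan before Ruiz.
Order: Mendoza, Chaudhari, Tran, Halvorsen, Romero, Brennan, Ruiz, Petrov.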